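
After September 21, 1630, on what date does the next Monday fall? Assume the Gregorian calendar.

September 23, 1630

Sep 21, 1630 is a Saturday.
From Saturday to the next Monday is 2 days.
Sep 21, 1630 + 2 = Sep 23, 1630.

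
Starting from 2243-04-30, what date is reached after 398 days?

Apr has 30 days: +1 → May 1, 2243 (397 left).
May has 31 days: +31 → Jun 1, 2243 (366 left).
Jun has 30 days: +30 → Jul 1, 2243 (336 left).
Jul has 31 days: +31 → Aug 1, 2243 (305 left).
Aug has 31 days: +31 → Sep 1, 2243 (274 left).
Sep has 30 days: +30 → Oct 1, 2243 (244 left).
Oct has 31 days: +31 → Nov 1, 2243 (213 left).
Nov has 30 days: +30 → Dec 1, 2243 (183 left).
Dec has 31 days: +31 → Jan 1, 2244 (152 left).
Jan has 31 days: +31 → Feb 1, 2244 (121 left).
Feb has 29 days: +29 → Mar 1, 2244 (92 left).
Mar has 31 days: +31 → Apr 1, 2244 (61 left).
Apr has 30 days: +30 → May 1, 2244 (31 left).
May has 31 days: +31 → Jun 1, 2244 (0 left).

June 1, 2244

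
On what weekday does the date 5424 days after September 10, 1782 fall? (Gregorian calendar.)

Monday

First find the weekday of Sep 10, 1782. Doomsday rule: the anchor day for the 1700s is Sunday. For year 82: 82÷12 = 6 r 10, and 10÷4 = 2, so 6+10+2 = 18.
Sunday + 18 ≡ Thursday — that's 1782's doomsday.
In September the doomsday date is Sep 5.
Sep 10 is 5 days after Sep 5; 5 mod 7 = 5, so Thursday + 5 = Tuesday.
5424 mod 7 = 6, so 5424 days after a Tuesday is Tuesday + 6 = Monday.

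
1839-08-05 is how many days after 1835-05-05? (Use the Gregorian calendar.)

1553

May 5, 1835 → May 5, 1836: 366 days (Feb 29, 1836 is in that span).
May 5, 1836 → May 5, 1837: 365 days.
May 5, 1837 → May 5, 1838: 365 days.
May 5, 1838 → May 5, 1839: 365 days.
May 5, 1839 → Jun 5, 1839: 31 days (May has 31).
Jun 5, 1839 → Jul 5, 1839: 30 days (June has 30).
Jul 5, 1839 → Aug 5, 1839: 31 days.
Total: 1553 days.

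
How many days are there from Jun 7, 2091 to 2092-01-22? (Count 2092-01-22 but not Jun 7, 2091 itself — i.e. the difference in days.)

229

Jun 7, 2091 → Jul 7, 2091: 30 days (June has 30).
Jul 7, 2091 → Aug 7, 2091: 31 days (July has 31).
Aug 7, 2091 → Sep 7, 2091: 31 days (August has 31).
Sep 7, 2091 → Oct 7, 2091: 30 days (September has 30).
Oct 7, 2091 → Nov 7, 2091: 31 days (October has 31).
Nov 7, 2091 → Dec 7, 2091: 30 days (November has 30).
Dec 7, 2091 → Jan 7, 2092: 31 days (December has 31).
Jan 7, 2092 → Jan 22, 2092: 15 days.
Total: 229 days.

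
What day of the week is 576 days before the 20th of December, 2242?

Sunday

First find the weekday of Dec 20, 2242. Doomsday rule: the anchor day for the 2200s is Friday. For year 42: 42÷12 = 3 r 6, and 6÷4 = 1, so 3+6+1 = 10.
Friday + 10 ≡ Monday — that's 2242's doomsday.
In December the doomsday date is Dec 12.
Dec 20 is 8 days after Dec 12; 8 mod 7 = 1, so Monday + 1 = Tuesday.
576 mod 7 = 2, so 576 days before a Tuesday is Tuesday − 2 = Sunday.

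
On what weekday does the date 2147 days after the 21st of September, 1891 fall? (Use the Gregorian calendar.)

Saturday

First find the weekday of Sep 21, 1891. Doomsday rule: the anchor day for the 1800s is Friday. For year 91: 91÷12 = 7 r 7, and 7÷4 = 1, so 7+7+1 = 15.
Friday + 15 ≡ Saturday — that's 1891's doomsday.
In September the doomsday date is Sep 5.
Sep 21 is 16 days after Sep 5; 16 mod 7 = 2, so Saturday + 2 = Monday.
2147 mod 7 = 5, so 2147 days after a Monday is Monday + 5 = Saturday.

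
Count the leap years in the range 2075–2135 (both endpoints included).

14

Multiples of 4 in [2075,2135]: 15.
Of those, multiples of 100: 1 (not leap unless ÷400).
Multiples of 400: 0.
Leap years = 15 − 1 + 0 = 14.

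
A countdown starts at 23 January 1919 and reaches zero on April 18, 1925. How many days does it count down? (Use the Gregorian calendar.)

Jan 23, 1919 → Jan 23, 1920: 365 days.
Jan 23, 1920 → Jan 23, 1921: 366 days (Feb 29, 1920 is in that span).
Jan 23, 1921 → Jan 23, 1922: 365 days.
Jan 23, 1922 → Jan 23, 1923: 365 days.
Jan 23, 1923 → Jan 23, 1924: 365 days.
Jan 23, 1924 → Jan 23, 1925: 366 days (Feb 29, 1924 is in that span).
Jan 23, 1925 → Feb 23, 1925: 31 days (January has 31).
Feb 23, 1925 → Mar 23, 1925: 28 days (February has 28).
Mar 23, 1925 → Apr 18, 1925: 26 days.
Total: 2277 days.

2277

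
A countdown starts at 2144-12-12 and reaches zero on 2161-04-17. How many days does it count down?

Dec 12, 2144 → Dec 12, 2145: 365 days.
Dec 12, 2145 → Dec 12, 2146: 365 days.
Dec 12, 2146 → Dec 12, 2147: 365 days.
Dec 12, 2147 → Dec 12, 2148: 366 days (Feb 29, 2148 is in that span).
Dec 12, 2148 → Dec 12, 2149: 365 days.
Dec 12, 2149 → Dec 12, 2150: 365 days.
Dec 12, 2150 → Dec 12, 2151: 365 days.
Dec 12, 2151 → Dec 12, 2152: 366 days (Feb 29, 2152 is in that span).
Dec 12, 2152 → Dec 12, 2153: 365 days.
Dec 12, 2153 → Dec 12, 2154: 365 days.
Dec 12, 2154 → Dec 12, 2155: 365 days.
Dec 12, 2155 → Dec 12, 2156: 366 days (Feb 29, 2156 is in that span).
Dec 12, 2156 → Dec 12, 2157: 365 days.
Dec 12, 2157 → Dec 12, 2158: 365 days.
Dec 12, 2158 → Dec 12, 2159: 365 days.
Dec 12, 2159 → Dec 12, 2160: 366 days (Feb 29, 2160 is in that span).
Dec 12, 2160 → Jan 12, 2161: 31 days (December has 31).
Jan 12, 2161 → Feb 12, 2161: 31 days (January has 31).
Feb 12, 2161 → Mar 12, 2161: 28 days (February has 28).
Mar 12, 2161 → Apr 12, 2161: 31 days (March has 31).
Apr 12, 2161 → Apr 17, 2161: 5 days.
Total: 5970 days.

5970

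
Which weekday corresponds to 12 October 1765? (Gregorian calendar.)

Doomsday rule: the anchor day for the 1700s is Sunday. For year 65: 65÷12 = 5 r 5, and 5÷4 = 1, so 5+5+1 = 11.
Sunday + 11 ≡ Thursday — that's 1765's doomsday.
In October the doomsday date is Oct 10.
Oct 12 is 2 days after Oct 10; 2 mod 7 = 2, so Thursday + 2 = Saturday.

Saturday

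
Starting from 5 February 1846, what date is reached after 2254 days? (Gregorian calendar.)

April 8, 1852

+365 (one year) → Feb 5, 1847 (1889 left).
+365 (one year) → Feb 5, 1848 (1524 left).
+366 (one year; includes Feb 29, 1848) → Feb 5, 1849 (1158 left).
+365 (one year) → Feb 5, 1850 (793 left).
+365 (one year) → Feb 5, 1851 (428 left).
+365 (one year) → Feb 5, 1852 (63 left).
Feb has 29 days: +25 → Mar 1, 1852 (38 left).
Mar has 31 days: +31 → Apr 1, 1852 (7 left).
+7 → Apr 8, 1852.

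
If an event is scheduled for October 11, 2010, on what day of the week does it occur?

Monday

Doomsday rule: the anchor day for the 2000s is Tuesday. For year 10: 10÷12 = 0 r 10, and 10÷4 = 2, so 0+10+2 = 12.
Tuesday + 12 ≡ Sunday — that's 2010's doomsday.
In October the doomsday date is Oct 10.
Oct 11 is 1 day after Oct 10; 1 mod 7 = 1, so Sunday + 1 = Monday.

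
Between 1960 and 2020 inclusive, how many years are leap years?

Multiples of 4 in [1960,2020]: 16.
Of those, multiples of 100: 1 (not leap unless ÷400).
Multiples of 400: 1.
Leap years = 16 − 1 + 1 = 16.

16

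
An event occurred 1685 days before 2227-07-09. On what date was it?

November 27, 2222

−365 (one year) → Jul 9, 2226 (1320 left).
−365 (one year) → Jul 9, 2225 (955 left).
−365 (one year) → Jul 9, 2224 (590 left).
−366 (one year; includes Feb 29, 2224) → Jul 9, 2223 (224 left).
−9 → Jun 30, 2223 (end of Jun, 30 days; 215 left).
−30 → May 31, 2223 (end of May, 31 days; 185 left).
−31 → Apr 30, 2223 (end of Apr, 30 days; 154 left).
−30 → Mar 31, 2223 (end of Mar, 31 days; 124 left).
−31 → Feb 28, 2223 (end of Feb, 28 days; 93 left).
−28 → Jan 31, 2223 (end of Jan, 31 days; 65 left).
−31 → Dec 31, 2222 (end of Dec, 31 days; 34 left).
−31 → Nov 30, 2222 (end of Nov, 30 days; 3 left).
−3 → Nov 27, 2222.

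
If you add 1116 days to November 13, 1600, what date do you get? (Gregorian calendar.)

+365 (one year) → Nov 13, 1601 (751 left).
+365 (one year) → Nov 13, 1602 (386 left).
Nov has 30 days: +18 → Dec 1, 1602 (368 left).
Dec has 31 days: +31 → Jan 1, 1603 (337 left).
Jan has 31 days: +31 → Feb 1, 1603 (306 left).
Feb has 28 days: +28 → Mar 1, 1603 (278 left).
Mar has 31 days: +31 → Apr 1, 1603 (247 left).
Apr has 30 days: +30 → May 1, 1603 (217 left).
May has 31 days: +31 → Jun 1, 1603 (186 left).
Jun has 30 days: +30 → Jul 1, 1603 (156 left).
Jul has 31 days: +31 → Aug 1, 1603 (125 left).
Aug has 31 days: +31 → Sep 1, 1603 (94 left).
Sep has 30 days: +30 → Oct 1, 1603 (64 left).
Oct has 31 days: +31 → Nov 1, 1603 (33 left).
Nov has 30 days: +30 → Dec 1, 1603 (3 left).
+3 → Dec 4, 1603.

December 4, 1603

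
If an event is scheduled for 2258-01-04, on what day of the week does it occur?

Monday

Doomsday rule: the anchor day for the 2200s is Friday. For year 58: 58÷12 = 4 r 10, and 10÷4 = 2, so 4+10+2 = 16.
Friday + 16 ≡ Sunday — that's 2258's doomsday.
In January the doomsday date is Jan 3 (2258 is not a leap year).
Jan 4 is 1 day after Jan 3; 1 mod 7 = 1, so Sunday + 1 = Monday.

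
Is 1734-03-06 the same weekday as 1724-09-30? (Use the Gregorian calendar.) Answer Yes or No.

From Sep 30, 1724 to Mar 6, 1734 is 3444 days.
3444 mod 7 = 0, so they are the same weekday.
(Sep 30, 1724 is a Saturday; Mar 6, 1734 is a Saturday.)

Yes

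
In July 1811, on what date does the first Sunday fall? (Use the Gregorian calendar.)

July 1, 1811 is a Monday.
The first Sunday is therefore July 7 (6 days later).

July 7, 1811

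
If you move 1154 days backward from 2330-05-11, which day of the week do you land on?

Monday

First find the weekday of May 11, 2330. Doomsday rule: the anchor day for the 2300s is Wednesday. For year 30: 30÷12 = 2 r 6, and 6÷4 = 1, so 2+6+1 = 9.
Wednesday + 9 ≡ Friday — that's 2330's doomsday.
In May the doomsday date is May 9.
May 11 is 2 days after May 9; 2 mod 7 = 2, so Friday + 2 = Sunday.
1154 mod 7 = 6, so 1154 days before a Sunday is Sunday − 6 = Monday.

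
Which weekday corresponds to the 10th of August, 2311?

Thursday

Doomsday rule: the anchor day for the 2300s is Wednesday. For year 11: 11÷12 = 0 r 11, and 11÷4 = 2, so 0+11+2 = 13.
Wednesday + 13 ≡ Tuesday — that's 2311's doomsday.
In August the doomsday date is Aug 8.
Aug 10 is 2 days after Aug 8; 2 mod 7 = 2, so Tuesday + 2 = Thursday.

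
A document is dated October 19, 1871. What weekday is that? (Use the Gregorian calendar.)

Doomsday rule: the anchor day for the 1800s is Friday. For year 71: 71÷12 = 5 r 11, and 11÷4 = 2, so 5+11+2 = 18.
Friday + 18 ≡ Tuesday — that's 1871's doomsday.
In October the doomsday date is Oct 10.
Oct 19 is 9 days after Oct 10; 9 mod 7 = 2, so Tuesday + 2 = Thursday.

Thursday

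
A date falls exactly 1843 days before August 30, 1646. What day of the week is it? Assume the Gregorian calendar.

Tuesday

Aug 30, 1646 is a Thursday.
1843 mod 7 = 2, so 1843 days before a Thursday is Thursday − 2 = Tuesday.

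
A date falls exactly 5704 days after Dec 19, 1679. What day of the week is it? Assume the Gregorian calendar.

First find the weekday of Dec 19, 1679. Doomsday rule: the anchor day for the 1600s is Tuesday. For year 79: 79÷12 = 6 r 7, and 7÷4 = 1, so 6+7+1 = 14.
Tuesday + 14 ≡ Tuesday — that's 1679's doomsday.
In December the doomsday date is Dec 12.
Dec 19 is 7 days after Dec 12; 7 mod 7 = 0, so Tuesday + 0 = Tuesday.
5704 mod 7 = 6, so 5704 days after a Tuesday is Tuesday + 6 = Monday.

Monday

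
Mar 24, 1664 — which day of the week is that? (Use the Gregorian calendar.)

Monday

Doomsday rule: the anchor day for the 1600s is Tuesday. For year 64: 64÷12 = 5 r 4, and 4÷4 = 1, so 5+4+1 = 10.
Tuesday + 10 ≡ Friday — that's 1664's doomsday.
In March the doomsday date is Mar 14.
Mar 24 is 10 days after Mar 14; 10 mod 7 = 3, so Friday + 3 = Monday.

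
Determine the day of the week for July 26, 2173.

Doomsday rule: the anchor day for the 2100s is Sunday. For year 73: 73÷12 = 6 r 1, and 1÷4 = 0, so 6+1+0 = 7.
Sunday + 7 ≡ Sunday — that's 2173's doomsday.
In July the doomsday date is Jul 11.
Jul 26 is 15 days after Jul 11; 15 mod 7 = 1, so Sunday + 1 = Monday.

Monday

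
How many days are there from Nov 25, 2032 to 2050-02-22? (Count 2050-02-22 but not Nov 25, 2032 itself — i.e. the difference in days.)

6298

Nov 25, 2032 → Nov 25, 2033: 365 days.
Nov 25, 2033 → Nov 25, 2034: 365 days.
Nov 25, 2034 → Nov 25, 2035: 365 days.
Nov 25, 2035 → Nov 25, 2036: 366 days (Feb 29, 2036 is in that span).
Nov 25, 2036 → Nov 25, 2037: 365 days.
Nov 25, 2037 → Nov 25, 2038: 365 days.
Nov 25, 2038 → Nov 25, 2039: 365 days.
Nov 25, 2039 → Nov 25, 2040: 366 days (Feb 29, 2040 is in that span).
Nov 25, 2040 → Nov 25, 2041: 365 days.
Nov 25, 2041 → Nov 25, 2042: 365 days.
Nov 25, 2042 → Nov 25, 2043: 365 days.
Nov 25, 2043 → Nov 25, 2044: 366 days (Feb 29, 2044 is in that span).
Nov 25, 2044 → Nov 25, 2045: 365 days.
Nov 25, 2045 → Nov 25, 2046: 365 days.
Nov 25, 2046 → Nov 25, 2047: 365 days.
Nov 25, 2047 → Nov 25, 2048: 366 days (Feb 29, 2048 is in that span).
Nov 25, 2048 → Nov 25, 2049: 365 days.
Nov 25, 2049 → Dec 25, 2049: 30 days (November has 30).
Dec 25, 2049 → Jan 25, 2050: 31 days (December has 31).
Jan 25, 2050 → Feb 22, 2050: 28 days.
Total: 6298 days.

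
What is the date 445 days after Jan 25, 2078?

April 15, 2079

+365 (one year) → Jan 25, 2079 (80 left).
Jan has 31 days: +7 → Feb 1, 2079 (73 left).
Feb has 28 days: +28 → Mar 1, 2079 (45 left).
Mar has 31 days: +31 → Apr 1, 2079 (14 left).
+14 → Apr 15, 2079.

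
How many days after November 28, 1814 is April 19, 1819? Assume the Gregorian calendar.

Nov 28, 1814 → Nov 28, 1815: 365 days.
Nov 28, 1815 → Nov 28, 1816: 366 days (Feb 29, 1816 is in that span).
Nov 28, 1816 → Nov 28, 1817: 365 days.
Nov 28, 1817 → Nov 28, 1818: 365 days.
Nov 28, 1818 → Dec 28, 1818: 30 days (November has 30).
Dec 28, 1818 → Jan 28, 1819: 31 days (December has 31).
Jan 28, 1819 → Feb 28, 1819: 31 days (January has 31).
Feb 28, 1819 → Mar 28, 1819: 28 days (February has 28).
Mar 28, 1819 → Apr 19, 1819: 22 days.
Total: 1603 days.

1603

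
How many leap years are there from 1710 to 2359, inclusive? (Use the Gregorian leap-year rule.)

157

Multiples of 4 in [1710,2359]: 162.
Of those, multiples of 100: 6 (not leap unless ÷400).
Multiples of 400: 1.
Leap years = 162 − 6 + 1 = 157.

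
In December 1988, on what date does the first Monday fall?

December 1, 1988 is a Thursday.
The first Monday is therefore December 5 (4 days later).

December 5, 1988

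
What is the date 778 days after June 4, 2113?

July 22, 2115

+365 (one year) → Jun 4, 2114 (413 left).
+365 (one year) → Jun 4, 2115 (48 left).
Jun has 30 days: +27 → Jul 1, 2115 (21 left).
+21 → Jul 22, 2115.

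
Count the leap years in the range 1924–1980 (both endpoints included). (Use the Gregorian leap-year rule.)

15

Multiples of 4 in [1924,1980]: 15.
Of those, multiples of 100: 0 (not leap unless ÷400).
Multiples of 400: 0.
Leap years = 15 − 0 + 0 = 15.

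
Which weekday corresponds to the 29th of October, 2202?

Doomsday rule: the anchor day for the 2200s is Friday. For year 02: 2÷12 = 0 r 2, and 2÷4 = 0, so 0+2+0 = 2.
Friday + 2 ≡ Sunday — that's 2202's doomsday.
In October the doomsday date is Oct 10.
Oct 29 is 19 days after Oct 10; 19 mod 7 = 5, so Sunday + 5 = Friday.

Friday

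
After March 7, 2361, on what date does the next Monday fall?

Mar 7, 2361 is a Tuesday.
From Tuesday to the next Monday is 6 days.
Mar 7, 2361 + 6 = Mar 13, 2361.

March 13, 2361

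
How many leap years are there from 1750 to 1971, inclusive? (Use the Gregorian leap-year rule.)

53

Multiples of 4 in [1750,1971]: 55.
Of those, multiples of 100: 2 (not leap unless ÷400).
Multiples of 400: 0.
Leap years = 55 − 2 + 0 = 53.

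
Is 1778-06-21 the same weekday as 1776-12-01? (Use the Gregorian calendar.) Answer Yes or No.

From Dec 1, 1776 to Jun 21, 1778 is 567 days.
567 mod 7 = 0, so they are the same weekday.
(Dec 1, 1776 is a Sunday; Jun 21, 1778 is a Sunday.)

Yes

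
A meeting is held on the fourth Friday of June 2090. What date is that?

June 23, 2090

June 1, 2090 is a Thursday.
The first Friday is therefore June 2 (1 days later).
The fourth Friday is 2 + 3×7 = June 23.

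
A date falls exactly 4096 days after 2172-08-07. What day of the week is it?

Aug 7, 2172 is a Friday.
4096 mod 7 = 1, so 4096 days after a Friday is Friday + 1 = Saturday.

Saturday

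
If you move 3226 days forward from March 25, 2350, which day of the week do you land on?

First find the weekday of Mar 25, 2350. Doomsday rule: the anchor day for the 2300s is Wednesday. For year 50: 50÷12 = 4 r 2, and 2÷4 = 0, so 4+2+0 = 6.
Wednesday + 6 ≡ Tuesday — that's 2350's doomsday.
In March the doomsday date is Mar 14.
Mar 25 is 11 days after Mar 14; 11 mod 7 = 4, so Tuesday + 4 = Saturday.
3226 mod 7 = 6, so 3226 days after a Saturday is Saturday + 6 = Friday.

Friday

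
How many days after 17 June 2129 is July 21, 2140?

Jun 17, 2129 → Jun 17, 2130: 365 days.
Jun 17, 2130 → Jun 17, 2131: 365 days.
Jun 17, 2131 → Jun 17, 2132: 366 days (Feb 29, 2132 is in that span).
Jun 17, 2132 → Jun 17, 2133: 365 days.
Jun 17, 2133 → Jun 17, 2134: 365 days.
Jun 17, 2134 → Jun 17, 2135: 365 days.
Jun 17, 2135 → Jun 17, 2136: 366 days (Feb 29, 2136 is in that span).
Jun 17, 2136 → Jun 17, 2137: 365 days.
Jun 17, 2137 → Jun 17, 2138: 365 days.
Jun 17, 2138 → Jun 17, 2139: 365 days.
Jun 17, 2139 → Jul 17, 2139: 30 days (June has 30).
Jul 17, 2139 → Aug 17, 2139: 31 days (July has 31).
Aug 17, 2139 → Sep 17, 2139: 31 days (August has 31).
Sep 17, 2139 → Oct 17, 2139: 30 days (September has 30).
Oct 17, 2139 → Nov 17, 2139: 31 days (October has 31).
Nov 17, 2139 → Dec 17, 2139: 30 days (November has 30).
Dec 17, 2139 → Jan 17, 2140: 31 days (December has 31).
Jan 17, 2140 → Feb 17, 2140: 31 days (January has 31).
Feb 17, 2140 → Mar 17, 2140: 29 days (February has 29).
Mar 17, 2140 → Apr 17, 2140: 31 days (March has 31).
Apr 17, 2140 → May 17, 2140: 30 days (April has 30).
May 17, 2140 → Jun 17, 2140: 31 days (May has 31).
Jun 17, 2140 → Jul 17, 2140: 30 days (June has 30).
Jul 17, 2140 → Jul 21, 2140: 4 days.
Total: 4052 days.

4052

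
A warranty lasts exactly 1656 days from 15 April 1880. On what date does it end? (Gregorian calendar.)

October 27, 1884

+365 (one year) → Apr 15, 1881 (1291 left).
+365 (one year) → Apr 15, 1882 (926 left).
+365 (one year) → Apr 15, 1883 (561 left).
+366 (one year; includes Feb 29, 1884) → Apr 15, 1884 (195 left).
Apr has 30 days: +16 → May 1, 1884 (179 left).
May has 31 days: +31 → Jun 1, 1884 (148 left).
Jun has 30 days: +30 → Jul 1, 1884 (118 left).
Jul has 31 days: +31 → Aug 1, 1884 (87 left).
Aug has 31 days: +31 → Sep 1, 1884 (56 left).
Sep has 30 days: +30 → Oct 1, 1884 (26 left).
+26 → Oct 27, 1884.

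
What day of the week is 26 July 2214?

Doomsday rule: the anchor day for the 2200s is Friday. For year 14: 14÷12 = 1 r 2, and 2÷4 = 0, so 1+2+0 = 3.
Friday + 3 ≡ Monday — that's 2214's doomsday.
In July the doomsday date is Jul 11.
Jul 26 is 15 days after Jul 11; 15 mod 7 = 1, so Monday + 1 = Tuesday.

Tuesday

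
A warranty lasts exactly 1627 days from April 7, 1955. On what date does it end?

+366 (one year; includes Feb 29, 1956) → Apr 7, 1956 (1261 left).
+365 (one year) → Apr 7, 1957 (896 left).
+365 (one year) → Apr 7, 1958 (531 left).
+365 (one year) → Apr 7, 1959 (166 left).
Apr has 30 days: +24 → May 1, 1959 (142 left).
May has 31 days: +31 → Jun 1, 1959 (111 left).
Jun has 30 days: +30 → Jul 1, 1959 (81 left).
Jul has 31 days: +31 → Aug 1, 1959 (50 left).
Aug has 31 days: +31 → Sep 1, 1959 (19 left).
+19 → Sep 20, 1959.

September 20, 1959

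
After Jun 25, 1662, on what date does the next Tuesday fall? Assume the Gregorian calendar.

June 27, 1662

Jun 25, 1662 is a Sunday.
From Sunday to the next Tuesday is 2 days.
Jun 25, 1662 + 2 = Jun 27, 1662.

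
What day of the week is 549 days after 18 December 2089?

Wednesday

First find the weekday of Dec 18, 2089. Doomsday rule: the anchor day for the 2000s is Tuesday. For year 89: 89÷12 = 7 r 5, and 5÷4 = 1, so 7+5+1 = 13.
Tuesday + 13 ≡ Monday — that's 2089's doomsday.
In December the doomsday date is Dec 12.
Dec 18 is 6 days after Dec 12; 6 mod 7 = 6, so Monday + 6 = Sunday.
549 mod 7 = 3, so 549 days after a Sunday is Sunday + 3 = Wednesday.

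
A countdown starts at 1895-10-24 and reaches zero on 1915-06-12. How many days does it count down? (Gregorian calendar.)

Oct 24, 1895 → Oct 24, 1896: 366 days (Feb 29, 1896 is in that span).
Oct 24, 1896 → Oct 24, 1897: 365 days.
Oct 24, 1897 → Oct 24, 1898: 365 days.
Oct 24, 1898 → Oct 24, 1899: 365 days.
Oct 24, 1899 → Oct 24, 1900: 365 days.
Oct 24, 1900 → Oct 24, 1901: 365 days.
Oct 24, 1901 → Oct 24, 1902: 365 days.
Oct 24, 1902 → Oct 24, 1903: 365 days.
Oct 24, 1903 → Oct 24, 1904: 366 days (Feb 29, 1904 is in that span).
Oct 24, 1904 → Oct 24, 1905: 365 days.
Oct 24, 1905 → Oct 24, 1906: 365 days.
Oct 24, 1906 → Oct 24, 1907: 365 days.
Oct 24, 1907 → Oct 24, 1908: 366 days (Feb 29, 1908 is in that span).
Oct 24, 1908 → Oct 24, 1909: 365 days.
Oct 24, 1909 → Oct 24, 1910: 365 days.
Oct 24, 1910 → Oct 24, 1911: 365 days.
Oct 24, 1911 → Oct 24, 1912: 366 days (Feb 29, 1912 is in that span).
Oct 24, 1912 → Oct 24, 1913: 365 days.
Oct 24, 1913 → Oct 24, 1914: 365 days.
Oct 24, 1914 → Nov 24, 1914: 31 days (October has 31).
Nov 24, 1914 → Dec 24, 1914: 30 days (November has 30).
Dec 24, 1914 → Jan 24, 1915: 31 days (December has 31).
Jan 24, 1915 → Feb 24, 1915: 31 days (January has 31).
Feb 24, 1915 → Mar 24, 1915: 28 days (February has 28).
Mar 24, 1915 → Apr 24, 1915: 31 days (March has 31).
Apr 24, 1915 → May 24, 1915: 30 days (April has 30).
May 24, 1915 → Jun 12, 1915: 19 days.
Total: 7170 days.

7170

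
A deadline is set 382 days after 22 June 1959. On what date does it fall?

Jun has 30 days: +9 → Jul 1, 1959 (373 left).
Jul has 31 days: +31 → Aug 1, 1959 (342 left).
Aug has 31 days: +31 → Sep 1, 1959 (311 left).
Sep has 30 days: +30 → Oct 1, 1959 (281 left).
Oct has 31 days: +31 → Nov 1, 1959 (250 left).
Nov has 30 days: +30 → Dec 1, 1959 (220 left).
Dec has 31 days: +31 → Jan 1, 1960 (189 left).
Jan has 31 days: +31 → Feb 1, 1960 (158 left).
Feb has 29 days: +29 → Mar 1, 1960 (129 left).
Mar has 31 days: +31 → Apr 1, 1960 (98 left).
Apr has 30 days: +30 → May 1, 1960 (68 left).
May has 31 days: +31 → Jun 1, 1960 (37 left).
Jun has 30 days: +30 → Jul 1, 1960 (7 left).
+7 → Jul 8, 1960.

July 8, 1960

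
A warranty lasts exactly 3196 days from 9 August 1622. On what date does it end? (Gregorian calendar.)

May 10, 1631

+365 (one year) → Aug 9, 1623 (2831 left).
+366 (one year; includes Feb 29, 1624) → Aug 9, 1624 (2465 left).
+365 (one year) → Aug 9, 1625 (2100 left).
+365 (one year) → Aug 9, 1626 (1735 left).
+365 (one year) → Aug 9, 1627 (1370 left).
+366 (one year; includes Feb 29, 1628) → Aug 9, 1628 (1004 left).
+365 (one year) → Aug 9, 1629 (639 left).
+365 (one year) → Aug 9, 1630 (274 left).
Aug has 31 days: +23 → Sep 1, 1630 (251 left).
Sep has 30 days: +30 → Oct 1, 1630 (221 left).
Oct has 31 days: +31 → Nov 1, 1630 (190 left).
Nov has 30 days: +30 → Dec 1, 1630 (160 left).
Dec has 31 days: +31 → Jan 1, 1631 (129 left).
Jan has 31 days: +31 → Feb 1, 1631 (98 left).
Feb has 28 days: +28 → Mar 1, 1631 (70 left).
Mar has 31 days: +31 → Apr 1, 1631 (39 left).
Apr has 30 days: +30 → May 1, 1631 (9 left).
+9 → May 10, 1631.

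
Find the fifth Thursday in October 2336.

October 1, 2336 is a Thursday.
The first Thursday is therefore October 1 (same day).
The fifth Thursday is 1 + 4×7 = October 29.

October 29, 2336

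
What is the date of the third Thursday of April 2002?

April 1, 2002 is a Monday.
The first Thursday is therefore April 4 (3 days later).
The third Thursday is 4 + 2×7 = April 18.

April 18, 2002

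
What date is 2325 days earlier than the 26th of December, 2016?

−366 (one year; includes Feb 29, 2016) → Dec 26, 2015 (1959 left).
−365 (one year) → Dec 26, 2014 (1594 left).
−365 (one year) → Dec 26, 2013 (1229 left).
−365 (one year) → Dec 26, 2012 (864 left).
−366 (one year; includes Feb 29, 2012) → Dec 26, 2011 (498 left).
−365 (one year) → Dec 26, 2010 (133 left).
−26 → Nov 30, 2010 (end of Nov, 30 days; 107 left).
−30 → Oct 31, 2010 (end of Oct, 31 days; 77 left).
−31 → Sep 30, 2010 (end of Sep, 30 days; 46 left).
−30 → Aug 31, 2010 (end of Aug, 31 days; 16 left).
−16 → Aug 15, 2010.

August 15, 2010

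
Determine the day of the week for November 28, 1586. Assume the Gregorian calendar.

Friday

Doomsday rule: the anchor day for the 1500s is Wednesday. For year 86: 86÷12 = 7 r 2, and 2÷4 = 0, so 7+2+0 = 9.
Wednesday + 9 ≡ Friday — that's 1586's doomsday.
In November the doomsday date is Nov 7.
Nov 28 is 21 days after Nov 7; 21 mod 7 = 0, so Friday + 0 = Friday.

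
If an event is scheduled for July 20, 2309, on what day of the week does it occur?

Tuesday

Doomsday rule: the anchor day for the 2300s is Wednesday. For year 09: 9÷12 = 0 r 9, and 9÷4 = 2, so 0+9+2 = 11.
Wednesday + 11 ≡ Sunday — that's 2309's doomsday.
In July the doomsday date is Jul 11.
Jul 20 is 9 days after Jul 11; 9 mod 7 = 2, so Sunday + 2 = Tuesday.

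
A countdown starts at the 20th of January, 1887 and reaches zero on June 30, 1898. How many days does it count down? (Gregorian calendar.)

4179

Jan 20, 1887 → Jan 20, 1888: 365 days.
Jan 20, 1888 → Jan 20, 1889: 366 days (Feb 29, 1888 is in that span).
Jan 20, 1889 → Jan 20, 1890: 365 days.
Jan 20, 1890 → Jan 20, 1891: 365 days.
Jan 20, 1891 → Jan 20, 1892: 365 days.
Jan 20, 1892 → Jan 20, 1893: 366 days (Feb 29, 1892 is in that span).
Jan 20, 1893 → Jan 20, 1894: 365 days.
Jan 20, 1894 → Jan 20, 1895: 365 days.
Jan 20, 1895 → Jan 20, 1896: 365 days.
Jan 20, 1896 → Jan 20, 1897: 366 days (Feb 29, 1896 is in that span).
Jan 20, 1897 → Jan 20, 1898: 365 days.
Jan 20, 1898 → Feb 20, 1898: 31 days (January has 31).
Feb 20, 1898 → Mar 20, 1898: 28 days (February has 28).
Mar 20, 1898 → Apr 20, 1898: 31 days (March has 31).
Apr 20, 1898 → May 20, 1898: 30 days (April has 30).
May 20, 1898 → Jun 20, 1898: 31 days (May has 31).
Jun 20, 1898 → Jun 30, 1898: 10 days.
Total: 4179 days.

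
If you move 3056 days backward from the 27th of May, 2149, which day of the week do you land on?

Friday

First find the weekday of May 27, 2149. Doomsday rule: the anchor day for the 2100s is Sunday. For year 49: 49÷12 = 4 r 1, and 1÷4 = 0, so 4+1+0 = 5.
Sunday + 5 ≡ Friday — that's 2149's doomsday.
In May the doomsday date is May 9.
May 27 is 18 days after May 9; 18 mod 7 = 4, so Friday + 4 = Tuesday.
3056 mod 7 = 4, so 3056 days before a Tuesday is Tuesday − 4 = Friday.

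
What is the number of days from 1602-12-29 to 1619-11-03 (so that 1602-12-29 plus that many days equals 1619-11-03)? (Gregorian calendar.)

6153

Dec 29, 1602 → Dec 29, 1603: 365 days.
Dec 29, 1603 → Dec 29, 1604: 366 days (Feb 29, 1604 is in that span).
Dec 29, 1604 → Dec 29, 1605: 365 days.
Dec 29, 1605 → Dec 29, 1606: 365 days.
Dec 29, 1606 → Dec 29, 1607: 365 days.
Dec 29, 1607 → Dec 29, 1608: 366 days (Feb 29, 1608 is in that span).
Dec 29, 1608 → Dec 29, 1609: 365 days.
Dec 29, 1609 → Dec 29, 1610: 365 days.
Dec 29, 1610 → Dec 29, 1611: 365 days.
Dec 29, 1611 → Dec 29, 1612: 366 days (Feb 29, 1612 is in that span).
Dec 29, 1612 → Dec 29, 1613: 365 days.
Dec 29, 1613 → Dec 29, 1614: 365 days.
Dec 29, 1614 → Dec 29, 1615: 365 days.
Dec 29, 1615 → Dec 29, 1616: 366 days (Feb 29, 1616 is in that span).
Dec 29, 1616 → Dec 29, 1617: 365 days.
Dec 29, 1617 → Dec 29, 1618: 365 days.
Dec 29, 1618 → Jan 29, 1619: 31 days (December has 31).
Jan 29, 1619 → Feb 28, 1619: 30 days (January has 31).
Feb 28, 1619 → Mar 28, 1619: 28 days (February has 28).
Mar 28, 1619 → Apr 28, 1619: 31 days (March has 31).
Apr 28, 1619 → May 28, 1619: 30 days (April has 30).
May 28, 1619 → Jun 28, 1619: 31 days (May has 31).
Jun 28, 1619 → Jul 28, 1619: 30 days (June has 30).
Jul 28, 1619 → Aug 28, 1619: 31 days (July has 31).
Aug 28, 1619 → Sep 28, 1619: 31 days (August has 31).
Sep 28, 1619 → Oct 28, 1619: 30 days (September has 30).
Oct 28, 1619 → Nov 3, 1619: 6 days.
Total: 6153 days.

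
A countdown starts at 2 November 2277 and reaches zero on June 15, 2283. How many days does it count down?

2051

Nov 2, 2277 → Nov 2, 2278: 365 days.
Nov 2, 2278 → Nov 2, 2279: 365 days.
Nov 2, 2279 → Nov 2, 2280: 366 days (Feb 29, 2280 is in that span).
Nov 2, 2280 → Nov 2, 2281: 365 days.
Nov 2, 2281 → Nov 2, 2282: 365 days.
Nov 2, 2282 → Dec 2, 2282: 30 days (November has 30).
Dec 2, 2282 → Jan 2, 2283: 31 days (December has 31).
Jan 2, 2283 → Feb 2, 2283: 31 days (January has 31).
Feb 2, 2283 → Mar 2, 2283: 28 days (February has 28).
Mar 2, 2283 → Apr 2, 2283: 31 days (March has 31).
Apr 2, 2283 → May 2, 2283: 30 days (April has 30).
May 2, 2283 → Jun 2, 2283: 31 days (May has 31).
Jun 2, 2283 → Jun 15, 2283: 13 days.
Total: 2051 days.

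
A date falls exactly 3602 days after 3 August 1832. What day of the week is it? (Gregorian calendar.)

First find the weekday of Aug 3, 1832. Doomsday rule: the anchor day for the 1800s is Friday. For year 32: 32÷12 = 2 r 8, and 8÷4 = 2, so 2+8+2 = 12.
Friday + 12 ≡ Wednesday — that's 1832's doomsday.
In August the doomsday date is Aug 8.
Aug 3 is 5 days before Aug 8; 5 mod 7 = 5, so Wednesday − 5 = Friday.
3602 mod 7 = 4, so 3602 days after a Friday is Friday + 4 = Tuesday.

Tuesday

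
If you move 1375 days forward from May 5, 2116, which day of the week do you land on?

Friday

First find the weekday of May 5, 2116. Doomsday rule: the anchor day for the 2100s is Sunday. For year 16: 16÷12 = 1 r 4, and 4÷4 = 1, so 1+4+1 = 6.
Sunday + 6 ≡ Saturday — that's 2116's doomsday.
In May the doomsday date is May 9.
May 5 is 4 days before May 9; 4 mod 7 = 4, so Saturday − 4 = Tuesday.
1375 mod 7 = 3, so 1375 days after a Tuesday is Tuesday + 3 = Friday.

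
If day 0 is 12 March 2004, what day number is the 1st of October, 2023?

7142

Mar 12, 2004 → Mar 12, 2005: 365 days.
Mar 12, 2005 → Mar 12, 2006: 365 days.
Mar 12, 2006 → Mar 12, 2007: 365 days.
Mar 12, 2007 → Mar 12, 2008: 366 days (Feb 29, 2008 is in that span).
Mar 12, 2008 → Mar 12, 2009: 365 days.
Mar 12, 2009 → Mar 12, 2010: 365 days.
Mar 12, 2010 → Mar 12, 2011: 365 days.
Mar 12, 2011 → Mar 12, 2012: 366 days (Feb 29, 2012 is in that span).
Mar 12, 2012 → Mar 12, 2013: 365 days.
Mar 12, 2013 → Mar 12, 2014: 365 days.
Mar 12, 2014 → Mar 12, 2015: 365 days.
Mar 12, 2015 → Mar 12, 2016: 366 days (Feb 29, 2016 is in that span).
Mar 12, 2016 → Mar 12, 2017: 365 days.
Mar 12, 2017 → Mar 12, 2018: 365 days.
Mar 12, 2018 → Mar 12, 2019: 365 days.
Mar 12, 2019 → Mar 12, 2020: 366 days (Feb 29, 2020 is in that span).
Mar 12, 2020 → Mar 12, 2021: 365 days.
Mar 12, 2021 → Mar 12, 2022: 365 days.
Mar 12, 2022 → Mar 12, 2023: 365 days.
Mar 12, 2023 → Apr 12, 2023: 31 days (March has 31).
Apr 12, 2023 → May 12, 2023: 30 days (April has 30).
May 12, 2023 → Jun 12, 2023: 31 days (May has 31).
Jun 12, 2023 → Jul 12, 2023: 30 days (June has 30).
Jul 12, 2023 → Aug 12, 2023: 31 days (July has 31).
Aug 12, 2023 → Sep 12, 2023: 31 days (August has 31).
Sep 12, 2023 → Oct 1, 2023: 19 days.
Total: 7142 days.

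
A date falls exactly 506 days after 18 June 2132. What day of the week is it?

Friday

First find the weekday of Jun 18, 2132. Doomsday rule: the anchor day for the 2100s is Sunday. For year 32: 32÷12 = 2 r 8, and 8÷4 = 2, so 2+8+2 = 12.
Sunday + 12 ≡ Friday — that's 2132's doomsday.
In June the doomsday date is Jun 6.
Jun 18 is 12 days after Jun 6; 12 mod 7 = 5, so Friday + 5 = Wednesday.
506 mod 7 = 2, so 506 days after a Wednesday is Wednesday + 2 = Friday.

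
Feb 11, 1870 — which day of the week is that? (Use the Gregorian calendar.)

Friday

Doomsday rule: the anchor day for the 1800s is Friday. For year 70: 70÷12 = 5 r 10, and 10÷4 = 2, so 5+10+2 = 17.
Friday + 17 ≡ Monday — that's 1870's doomsday.
In February the doomsday date is Feb 28 (1870 is not a leap year).
Feb 11 is 17 days before Feb 28; 17 mod 7 = 3, so Monday − 3 = Friday.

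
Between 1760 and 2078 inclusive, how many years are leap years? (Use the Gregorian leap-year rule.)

Multiples of 4 in [1760,2078]: 80.
Of those, multiples of 100: 3 (not leap unless ÷400).
Multiples of 400: 1.
Leap years = 80 − 3 + 1 = 78.

78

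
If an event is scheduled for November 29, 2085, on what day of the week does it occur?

Thursday

January 1, 2085 is a Monday.
Jan 1, 2085 → Feb 1, 2085: 31 days (January has 31).
Feb 1, 2085 → Mar 1, 2085: 28 days (February has 28).
Mar 1, 2085 → Apr 1, 2085: 31 days (March has 31).
Apr 1, 2085 → May 1, 2085: 30 days (April has 30).
May 1, 2085 → Jun 1, 2085: 31 days (May has 31).
Jun 1, 2085 → Jul 1, 2085: 30 days (June has 30).
Jul 1, 2085 → Aug 1, 2085: 31 days (July has 31).
Aug 1, 2085 → Sep 1, 2085: 31 days (August has 31).
Sep 1, 2085 → Oct 1, 2085: 30 days (September has 30).
Oct 1, 2085 → Nov 1, 2085: 31 days (October has 31).
Nov 1, 2085 → Nov 29, 2085: 28 days.
Total: 332 days.
332 mod 7 = 3, so Monday + 3 = Thursday.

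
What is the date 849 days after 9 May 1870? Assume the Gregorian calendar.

+365 (one year) → May 9, 1871 (484 left).
+366 (one year; includes Feb 29, 1872) → May 9, 1872 (118 left).
May has 31 days: +23 → Jun 1, 1872 (95 left).
Jun has 30 days: +30 → Jul 1, 1872 (65 left).
Jul has 31 days: +31 → Aug 1, 1872 (34 left).
Aug has 31 days: +31 → Sep 1, 1872 (3 left).
+3 → Sep 4, 1872.

September 4, 1872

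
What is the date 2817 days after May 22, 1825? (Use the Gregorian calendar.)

February 6, 1833

+365 (one year) → May 22, 1826 (2452 left).
+365 (one year) → May 22, 1827 (2087 left).
+366 (one year; includes Feb 29, 1828) → May 22, 1828 (1721 left).
+365 (one year) → May 22, 1829 (1356 left).
+365 (one year) → May 22, 1830 (991 left).
+365 (one year) → May 22, 1831 (626 left).
+366 (one year; includes Feb 29, 1832) → May 22, 1832 (260 left).
May has 31 days: +10 → Jun 1, 1832 (250 left).
Jun has 30 days: +30 → Jul 1, 1832 (220 left).
Jul has 31 days: +31 → Aug 1, 1832 (189 left).
Aug has 31 days: +31 → Sep 1, 1832 (158 left).
Sep has 30 days: +30 → Oct 1, 1832 (128 left).
Oct has 31 days: +31 → Nov 1, 1832 (97 left).
Nov has 30 days: +30 → Dec 1, 1832 (67 left).
Dec has 31 days: +31 → Jan 1, 1833 (36 left).
Jan has 31 days: +31 → Feb 1, 1833 (5 left).
+5 → Feb 6, 1833.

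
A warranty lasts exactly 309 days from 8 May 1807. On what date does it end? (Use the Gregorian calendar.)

March 12, 1808

May has 31 days: +24 → Jun 1, 1807 (285 left).
Jun has 30 days: +30 → Jul 1, 1807 (255 left).
Jul has 31 days: +31 → Aug 1, 1807 (224 left).
Aug has 31 days: +31 → Sep 1, 1807 (193 left).
Sep has 30 days: +30 → Oct 1, 1807 (163 left).
Oct has 31 days: +31 → Nov 1, 1807 (132 left).
Nov has 30 days: +30 → Dec 1, 1807 (102 left).
Dec has 31 days: +31 → Jan 1, 1808 (71 left).
Jan has 31 days: +31 → Feb 1, 1808 (40 left).
Feb has 29 days: +29 → Mar 1, 1808 (11 left).
+11 → Mar 12, 1808.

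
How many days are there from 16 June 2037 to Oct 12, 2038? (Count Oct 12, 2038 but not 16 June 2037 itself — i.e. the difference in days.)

Jun 16, 2037 → Jun 16, 2038: 365 days.
Jun 16, 2038 → Jul 16, 2038: 30 days (June has 30).
Jul 16, 2038 → Aug 16, 2038: 31 days (July has 31).
Aug 16, 2038 → Sep 16, 2038: 31 days (August has 31).
Sep 16, 2038 → Oct 12, 2038: 26 days.
Total: 483 days.

483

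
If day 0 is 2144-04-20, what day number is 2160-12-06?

Apr 20, 2144 → Apr 20, 2145: 365 days.
Apr 20, 2145 → Apr 20, 2146: 365 days.
Apr 20, 2146 → Apr 20, 2147: 365 days.
Apr 20, 2147 → Apr 20, 2148: 366 days (Feb 29, 2148 is in that span).
Apr 20, 2148 → Apr 20, 2149: 365 days.
Apr 20, 2149 → Apr 20, 2150: 365 days.
Apr 20, 2150 → Apr 20, 2151: 365 days.
Apr 20, 2151 → Apr 20, 2152: 366 days (Feb 29, 2152 is in that span).
Apr 20, 2152 → Apr 20, 2153: 365 days.
Apr 20, 2153 → Apr 20, 2154: 365 days.
Apr 20, 2154 → Apr 20, 2155: 365 days.
Apr 20, 2155 → Apr 20, 2156: 366 days (Feb 29, 2156 is in that span).
Apr 20, 2156 → Apr 20, 2157: 365 days.
Apr 20, 2157 → Apr 20, 2158: 365 days.
Apr 20, 2158 → Apr 20, 2159: 365 days.
Apr 20, 2159 → Apr 20, 2160: 366 days (Feb 29, 2160 is in that span).
Apr 20, 2160 → May 20, 2160: 30 days (April has 30).
May 20, 2160 → Jun 20, 2160: 31 days (May has 31).
Jun 20, 2160 → Jul 20, 2160: 30 days (June has 30).
Jul 20, 2160 → Aug 20, 2160: 31 days (July has 31).
Aug 20, 2160 → Sep 20, 2160: 31 days (August has 31).
Sep 20, 2160 → Oct 20, 2160: 30 days (September has 30).
Oct 20, 2160 → Nov 20, 2160: 31 days (October has 31).
Nov 20, 2160 → Dec 6, 2160: 16 days.
Total: 6074 days.

6074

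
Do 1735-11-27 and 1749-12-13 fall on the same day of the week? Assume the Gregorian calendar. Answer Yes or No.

No

From Nov 27, 1735 to Dec 13, 1749 is 5130 days.
5130 mod 7 = 6, so they are different weekdays.
(Nov 27, 1735 is a Sunday; Dec 13, 1749 is a Saturday.)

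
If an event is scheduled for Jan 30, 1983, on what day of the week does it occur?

January 1, 1983 is a Saturday.
Jan 1, 1983 → Jan 30, 1983: 29 days.
Total: 29 days.
29 mod 7 = 1, so Saturday + 1 = Sunday.

Sunday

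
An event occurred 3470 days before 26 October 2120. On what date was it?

April 27, 2111

−366 (one year; includes Feb 29, 2120) → Oct 26, 2119 (3104 left).
−365 (one year) → Oct 26, 2118 (2739 left).
−365 (one year) → Oct 26, 2117 (2374 left).
−365 (one year) → Oct 26, 2116 (2009 left).
−366 (one year; includes Feb 29, 2116) → Oct 26, 2115 (1643 left).
−365 (one year) → Oct 26, 2114 (1278 left).
−365 (one year) → Oct 26, 2113 (913 left).
−365 (one year) → Oct 26, 2112 (548 left).
−366 (one year; includes Feb 29, 2112) → Oct 26, 2111 (182 left).
−26 → Sep 30, 2111 (end of Sep, 30 days; 156 left).
−30 → Aug 31, 2111 (end of Aug, 31 days; 126 left).
−31 → Jul 31, 2111 (end of Jul, 31 days; 95 left).
−31 → Jun 30, 2111 (end of Jun, 30 days; 64 left).
−30 → May 31, 2111 (end of May, 31 days; 34 left).
−31 → Apr 30, 2111 (end of Apr, 30 days; 3 left).
−3 → Apr 27, 2111.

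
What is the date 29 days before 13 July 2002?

June 14, 2002

−13 → Jun 30, 2002 (end of Jun, 30 days; 16 left).
−16 → Jun 14, 2002.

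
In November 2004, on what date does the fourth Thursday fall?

November 25, 2004

November 1, 2004 is a Monday.
The first Thursday is therefore November 4 (3 days later).
The fourth Thursday is 4 + 3×7 = November 25.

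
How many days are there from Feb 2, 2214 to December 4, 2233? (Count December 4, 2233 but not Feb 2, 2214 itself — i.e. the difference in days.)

Feb 2, 2214 → Feb 2, 2215: 365 days.
Feb 2, 2215 → Feb 2, 2216: 365 days.
Feb 2, 2216 → Feb 2, 2217: 366 days (Feb 29, 2216 is in that span).
Feb 2, 2217 → Feb 2, 2218: 365 days.
Feb 2, 2218 → Feb 2, 2219: 365 days.
Feb 2, 2219 → Feb 2, 2220: 365 days.
Feb 2, 2220 → Feb 2, 2221: 366 days (Feb 29, 2220 is in that span).
Feb 2, 2221 → Feb 2, 2222: 365 days.
Feb 2, 2222 → Feb 2, 2223: 365 days.
Feb 2, 2223 → Feb 2, 2224: 365 days.
Feb 2, 2224 → Feb 2, 2225: 366 days (Feb 29, 2224 is in that span).
Feb 2, 2225 → Feb 2, 2226: 365 days.
Feb 2, 2226 → Feb 2, 2227: 365 days.
Feb 2, 2227 → Feb 2, 2228: 365 days.
Feb 2, 2228 → Feb 2, 2229: 366 days (Feb 29, 2228 is in that span).
Feb 2, 2229 → Feb 2, 2230: 365 days.
Feb 2, 2230 → Feb 2, 2231: 365 days.
Feb 2, 2231 → Feb 2, 2232: 365 days.
Feb 2, 2232 → Feb 2, 2233: 366 days (Feb 29, 2232 is in that span).
Feb 2, 2233 → Mar 2, 2233: 28 days (February has 28).
Mar 2, 2233 → Apr 2, 2233: 31 days (March has 31).
Apr 2, 2233 → May 2, 2233: 30 days (April has 30).
May 2, 2233 → Jun 2, 2233: 31 days (May has 31).
Jun 2, 2233 → Jul 2, 2233: 30 days (June has 30).
Jul 2, 2233 → Aug 2, 2233: 31 days (July has 31).
Aug 2, 2233 → Sep 2, 2233: 31 days (August has 31).
Sep 2, 2233 → Oct 2, 2233: 30 days (September has 30).
Oct 2, 2233 → Nov 2, 2233: 31 days (October has 31).
Nov 2, 2233 → Dec 2, 2233: 30 days (November has 30).
Dec 2, 2233 → Dec 4, 2233: 2 days.
Total: 7245 days.

7245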